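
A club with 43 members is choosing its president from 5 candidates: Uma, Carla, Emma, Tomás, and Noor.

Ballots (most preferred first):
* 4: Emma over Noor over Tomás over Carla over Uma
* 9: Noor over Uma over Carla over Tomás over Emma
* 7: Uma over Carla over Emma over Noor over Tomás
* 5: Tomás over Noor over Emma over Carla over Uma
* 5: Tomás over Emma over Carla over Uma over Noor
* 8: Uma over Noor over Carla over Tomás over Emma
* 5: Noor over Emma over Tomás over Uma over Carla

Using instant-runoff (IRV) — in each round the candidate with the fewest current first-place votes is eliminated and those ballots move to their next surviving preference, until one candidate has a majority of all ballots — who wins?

Round 1: Uma 15, Carla 0, Emma 4, Tomás 10, Noor 14. Carla eliminated.
Round 2: Uma 15, Emma 4, Tomás 10, Noor 14. Emma eliminated.
Round 3: Uma 15, Tomás 10, Noor 18. Tomás eliminated.
Round 4: Uma 20, Noor 23. Noor has a majority (≥22).

Noor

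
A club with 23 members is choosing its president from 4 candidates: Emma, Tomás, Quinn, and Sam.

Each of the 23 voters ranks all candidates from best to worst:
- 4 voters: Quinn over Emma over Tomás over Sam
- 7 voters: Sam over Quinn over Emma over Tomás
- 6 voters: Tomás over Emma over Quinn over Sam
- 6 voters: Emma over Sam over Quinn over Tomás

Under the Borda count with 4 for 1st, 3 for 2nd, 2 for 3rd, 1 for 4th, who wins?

Emma

Emma: 4×3 + 7×2 + 6×3 + 6×4 = 68
Tomás: 4×2 + 7×1 + 6×4 + 6×1 = 45
Quinn: 4×4 + 7×3 + 6×2 + 6×2 = 61
Sam: 4×1 + 7×4 + 6×1 + 6×3 = 56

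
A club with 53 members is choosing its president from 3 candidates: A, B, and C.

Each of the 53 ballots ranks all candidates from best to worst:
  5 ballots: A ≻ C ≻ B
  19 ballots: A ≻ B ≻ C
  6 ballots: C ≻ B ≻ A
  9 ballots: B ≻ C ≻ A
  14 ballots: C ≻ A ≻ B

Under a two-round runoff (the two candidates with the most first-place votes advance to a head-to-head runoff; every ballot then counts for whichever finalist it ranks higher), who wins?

C

Round 1 first-place votes: A 24, B 9, C 20. A and C advance.
Runoff: A is ranked above C on 24 ballots, C above A on 29.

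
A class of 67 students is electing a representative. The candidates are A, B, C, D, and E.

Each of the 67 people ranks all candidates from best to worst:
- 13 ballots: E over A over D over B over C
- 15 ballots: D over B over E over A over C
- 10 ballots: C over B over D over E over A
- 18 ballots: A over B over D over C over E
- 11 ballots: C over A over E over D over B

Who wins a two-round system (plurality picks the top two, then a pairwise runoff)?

Round 1 first-place votes: A 18, B 0, C 21, D 15, E 13. C and A advance.
Runoff: C is ranked above A on 21 ballots, A above C on 46.

A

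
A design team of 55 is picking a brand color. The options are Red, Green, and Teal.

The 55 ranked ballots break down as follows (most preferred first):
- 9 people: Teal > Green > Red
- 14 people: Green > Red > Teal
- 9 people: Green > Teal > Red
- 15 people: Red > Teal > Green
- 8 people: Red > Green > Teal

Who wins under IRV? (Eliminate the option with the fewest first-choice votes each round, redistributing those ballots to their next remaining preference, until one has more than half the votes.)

Green

Round 1: Red 23, Green 23, Teal 9. Teal eliminated.
Round 2: Red 23, Green 32. Green has a majority (≥28).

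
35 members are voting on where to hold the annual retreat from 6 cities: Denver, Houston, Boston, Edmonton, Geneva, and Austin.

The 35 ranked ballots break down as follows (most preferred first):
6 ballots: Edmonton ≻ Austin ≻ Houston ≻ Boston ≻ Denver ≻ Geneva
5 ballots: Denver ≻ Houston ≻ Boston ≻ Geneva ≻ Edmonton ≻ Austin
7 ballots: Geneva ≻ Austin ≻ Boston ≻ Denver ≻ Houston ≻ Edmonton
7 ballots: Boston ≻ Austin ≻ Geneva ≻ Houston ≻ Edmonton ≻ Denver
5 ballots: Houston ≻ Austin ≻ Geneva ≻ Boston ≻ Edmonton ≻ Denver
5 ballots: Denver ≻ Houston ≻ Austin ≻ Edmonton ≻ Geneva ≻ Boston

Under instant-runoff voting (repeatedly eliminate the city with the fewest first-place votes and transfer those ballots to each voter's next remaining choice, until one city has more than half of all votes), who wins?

Boston

Round 1: Denver 10, Houston 5, Boston 7, Edmonton 6, Geneva 7, Austin 0. Austin eliminated.
Round 2: Denver 10, Houston 5, Boston 7, Edmonton 6, Geneva 7. Houston eliminated.
Round 3: Denver 10, Boston 7, Edmonton 6, Geneva 12. Edmonton eliminated.
Round 4: Denver 10, Boston 13, Geneva 12. Denver eliminated.
Round 5: Boston 18, Geneva 17. Boston has a majority (≥18).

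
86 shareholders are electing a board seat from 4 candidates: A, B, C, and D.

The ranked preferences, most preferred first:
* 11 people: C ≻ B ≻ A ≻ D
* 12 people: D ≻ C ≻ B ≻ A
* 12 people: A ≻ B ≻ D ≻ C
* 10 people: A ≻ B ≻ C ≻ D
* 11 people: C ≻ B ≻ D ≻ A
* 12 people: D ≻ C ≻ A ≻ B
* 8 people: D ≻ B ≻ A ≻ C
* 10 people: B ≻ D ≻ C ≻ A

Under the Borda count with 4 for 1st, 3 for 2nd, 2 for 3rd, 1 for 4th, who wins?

A: 11×2 + 12×1 + 12×4 + 10×4 + 11×1 + 12×2 + 8×2 + 10×1 = 183
B: 11×3 + 12×2 + 12×3 + 10×3 + 11×3 + 12×1 + 8×3 + 10×4 = 232
C: 11×4 + 12×3 + 12×1 + 10×2 + 11×4 + 12×3 + 8×1 + 10×2 = 220
D: 11×1 + 12×4 + 12×2 + 10×1 + 11×2 + 12×4 + 8×4 + 10×3 = 225

B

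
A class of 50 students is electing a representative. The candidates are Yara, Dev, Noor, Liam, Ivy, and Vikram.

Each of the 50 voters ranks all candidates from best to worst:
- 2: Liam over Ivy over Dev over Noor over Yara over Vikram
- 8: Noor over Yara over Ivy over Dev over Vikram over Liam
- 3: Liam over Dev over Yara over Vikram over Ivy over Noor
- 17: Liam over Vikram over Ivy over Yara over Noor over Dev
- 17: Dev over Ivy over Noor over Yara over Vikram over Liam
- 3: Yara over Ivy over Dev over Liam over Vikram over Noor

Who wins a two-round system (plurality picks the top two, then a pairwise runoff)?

Dev

Round 1 first-place votes: Yara 3, Dev 17, Noor 8, Liam 22, Ivy 0, Vikram 0. Liam and Dev advance.
Runoff: Liam is ranked above Dev on 22 ballots, Dev above Liam on 28.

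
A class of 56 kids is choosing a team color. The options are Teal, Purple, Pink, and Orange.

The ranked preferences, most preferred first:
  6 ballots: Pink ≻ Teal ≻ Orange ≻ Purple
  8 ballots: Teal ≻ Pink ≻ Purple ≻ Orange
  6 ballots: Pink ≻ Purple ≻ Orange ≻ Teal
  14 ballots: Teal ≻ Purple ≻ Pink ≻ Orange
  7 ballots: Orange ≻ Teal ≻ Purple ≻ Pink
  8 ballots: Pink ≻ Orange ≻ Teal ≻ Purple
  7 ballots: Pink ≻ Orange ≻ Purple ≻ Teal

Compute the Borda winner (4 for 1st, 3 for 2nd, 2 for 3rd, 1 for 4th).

Pink

Teal: 6×3 + 8×4 + 6×1 + 14×4 + 7×3 + 8×2 + 7×1 = 156
Purple: 6×1 + 8×2 + 6×3 + 14×3 + 7×2 + 8×1 + 7×2 = 118
Pink: 6×4 + 8×3 + 6×4 + 14×2 + 7×1 + 8×4 + 7×4 = 167
Orange: 6×2 + 8×1 + 6×2 + 14×1 + 7×4 + 8×3 + 7×3 = 119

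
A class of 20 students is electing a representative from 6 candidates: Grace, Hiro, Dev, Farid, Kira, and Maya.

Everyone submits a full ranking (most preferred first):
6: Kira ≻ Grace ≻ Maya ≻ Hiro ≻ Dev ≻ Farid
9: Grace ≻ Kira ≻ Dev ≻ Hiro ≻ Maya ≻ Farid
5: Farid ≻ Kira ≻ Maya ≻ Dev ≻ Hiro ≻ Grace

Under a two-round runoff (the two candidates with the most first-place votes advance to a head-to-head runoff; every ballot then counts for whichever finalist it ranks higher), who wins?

Kira

Round 1 first-place votes: Grace 9, Hiro 0, Dev 0, Farid 5, Kira 6, Maya 0. Grace and Kira advance.
Runoff: Grace is ranked above Kira on 9 ballots, Kira above Grace on 11.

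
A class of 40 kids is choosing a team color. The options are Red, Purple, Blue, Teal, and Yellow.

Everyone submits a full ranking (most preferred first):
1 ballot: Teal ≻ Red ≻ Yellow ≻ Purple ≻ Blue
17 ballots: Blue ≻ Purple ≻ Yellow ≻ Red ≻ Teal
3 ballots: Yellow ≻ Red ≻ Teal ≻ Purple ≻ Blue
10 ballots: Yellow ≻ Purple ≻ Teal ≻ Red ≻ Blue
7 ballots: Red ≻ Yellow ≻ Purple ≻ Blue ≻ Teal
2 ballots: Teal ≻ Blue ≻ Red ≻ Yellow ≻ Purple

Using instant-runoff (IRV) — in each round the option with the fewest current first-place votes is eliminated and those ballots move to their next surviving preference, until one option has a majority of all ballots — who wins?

Yellow

Round 1: Red 7, Purple 0, Blue 17, Teal 3, Yellow 13. Purple eliminated.
Round 2: Red 7, Blue 17, Teal 3, Yellow 13. Teal eliminated.
Round 3: Red 8, Blue 19, Yellow 13. Red eliminated.
Round 4: Blue 19, Yellow 21. Yellow has a majority (≥21).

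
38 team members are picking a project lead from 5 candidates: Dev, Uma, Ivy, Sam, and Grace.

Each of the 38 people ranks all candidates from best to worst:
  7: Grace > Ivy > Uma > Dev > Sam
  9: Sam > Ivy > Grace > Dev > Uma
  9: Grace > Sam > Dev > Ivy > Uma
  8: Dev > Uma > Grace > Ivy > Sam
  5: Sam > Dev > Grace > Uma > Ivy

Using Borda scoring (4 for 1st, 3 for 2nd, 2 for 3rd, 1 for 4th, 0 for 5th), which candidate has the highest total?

Grace

Dev: 7×1 + 9×1 + 9×2 + 8×4 + 5×3 = 81
Uma: 7×2 + 9×0 + 9×0 + 8×3 + 5×1 = 43
Ivy: 7×3 + 9×3 + 9×1 + 8×1 + 5×0 = 65
Sam: 7×0 + 9×4 + 9×3 + 8×0 + 5×4 = 83
Grace: 7×4 + 9×2 + 9×4 + 8×2 + 5×2 = 108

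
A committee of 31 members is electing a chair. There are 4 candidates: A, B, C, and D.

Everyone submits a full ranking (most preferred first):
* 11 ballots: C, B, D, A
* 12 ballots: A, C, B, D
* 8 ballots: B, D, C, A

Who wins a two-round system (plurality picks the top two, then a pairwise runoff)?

Round 1 first-place votes: A 12, B 8, C 11, D 0. A and C advance.
Runoff: A is ranked above C on 12 ballots, C above A on 19.

C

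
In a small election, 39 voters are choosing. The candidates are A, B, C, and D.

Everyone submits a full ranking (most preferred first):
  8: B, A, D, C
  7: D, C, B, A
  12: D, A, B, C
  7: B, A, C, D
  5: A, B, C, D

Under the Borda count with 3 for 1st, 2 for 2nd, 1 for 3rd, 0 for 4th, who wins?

B

A: 8×2 + 7×0 + 12×2 + 7×2 + 5×3 = 69
B: 8×3 + 7×1 + 12×1 + 7×3 + 5×2 = 74
C: 8×0 + 7×2 + 12×0 + 7×1 + 5×1 = 26
D: 8×1 + 7×3 + 12×3 + 7×0 + 5×0 = 65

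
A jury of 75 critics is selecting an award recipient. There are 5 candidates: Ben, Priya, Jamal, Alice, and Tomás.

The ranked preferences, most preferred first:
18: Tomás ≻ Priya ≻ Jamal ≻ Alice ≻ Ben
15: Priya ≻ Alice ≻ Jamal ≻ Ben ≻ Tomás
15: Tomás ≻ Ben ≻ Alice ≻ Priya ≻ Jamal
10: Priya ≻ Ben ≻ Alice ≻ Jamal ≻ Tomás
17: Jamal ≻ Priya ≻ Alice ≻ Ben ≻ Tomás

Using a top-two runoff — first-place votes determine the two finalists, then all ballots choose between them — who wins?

Round 1 first-place votes: Ben 0, Priya 25, Jamal 17, Alice 0, Tomás 33. Tomás and Priya advance.
Runoff: Tomás is ranked above Priya on 33 ballots, Priya above Tomás on 42.

Priya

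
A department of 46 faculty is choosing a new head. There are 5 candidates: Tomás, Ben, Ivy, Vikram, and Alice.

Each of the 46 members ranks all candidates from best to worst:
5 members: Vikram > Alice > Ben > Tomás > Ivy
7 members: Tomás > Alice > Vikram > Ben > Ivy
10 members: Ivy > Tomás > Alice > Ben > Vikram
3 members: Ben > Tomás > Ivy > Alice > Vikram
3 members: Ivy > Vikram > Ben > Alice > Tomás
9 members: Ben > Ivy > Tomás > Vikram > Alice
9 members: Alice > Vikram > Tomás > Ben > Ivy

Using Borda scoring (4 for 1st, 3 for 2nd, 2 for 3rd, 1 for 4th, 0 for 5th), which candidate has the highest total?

Tomás

Tomás: 5×1 + 7×4 + 10×3 + 3×3 + 3×0 + 9×2 + 9×2 = 108
Ben: 5×2 + 7×1 + 10×1 + 3×4 + 3×2 + 9×4 + 9×1 = 90
Ivy: 5×0 + 7×0 + 10×4 + 3×2 + 3×4 + 9×3 + 9×0 = 85
Vikram: 5×4 + 7×2 + 10×0 + 3×0 + 3×3 + 9×1 + 9×3 = 79
Alice: 5×3 + 7×3 + 10×2 + 3×1 + 3×1 + 9×0 + 9×4 = 98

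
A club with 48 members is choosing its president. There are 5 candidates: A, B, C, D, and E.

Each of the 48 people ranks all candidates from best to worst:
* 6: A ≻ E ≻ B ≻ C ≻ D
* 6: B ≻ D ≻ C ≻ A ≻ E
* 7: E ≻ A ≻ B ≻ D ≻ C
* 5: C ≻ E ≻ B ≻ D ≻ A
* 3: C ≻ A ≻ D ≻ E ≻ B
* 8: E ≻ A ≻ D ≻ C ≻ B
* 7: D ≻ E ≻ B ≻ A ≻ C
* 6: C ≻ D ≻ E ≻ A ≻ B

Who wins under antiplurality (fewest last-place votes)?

Last-place votes: A 5, B 17, C 14, D 6, E 6.

A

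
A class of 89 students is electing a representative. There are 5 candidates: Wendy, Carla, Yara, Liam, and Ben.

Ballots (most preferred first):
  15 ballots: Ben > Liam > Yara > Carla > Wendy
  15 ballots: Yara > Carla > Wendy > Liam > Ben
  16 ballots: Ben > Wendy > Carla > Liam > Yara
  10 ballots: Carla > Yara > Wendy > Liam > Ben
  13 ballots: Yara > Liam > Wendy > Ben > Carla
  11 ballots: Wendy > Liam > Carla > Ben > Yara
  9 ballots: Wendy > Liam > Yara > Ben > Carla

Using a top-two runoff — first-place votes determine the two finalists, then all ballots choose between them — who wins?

Round 1 first-place votes: Wendy 20, Carla 10, Yara 28, Liam 0, Ben 31. Ben and Yara advance.
Runoff: Ben is ranked above Yara on 42 ballots, Yara above Ben on 47.

Yara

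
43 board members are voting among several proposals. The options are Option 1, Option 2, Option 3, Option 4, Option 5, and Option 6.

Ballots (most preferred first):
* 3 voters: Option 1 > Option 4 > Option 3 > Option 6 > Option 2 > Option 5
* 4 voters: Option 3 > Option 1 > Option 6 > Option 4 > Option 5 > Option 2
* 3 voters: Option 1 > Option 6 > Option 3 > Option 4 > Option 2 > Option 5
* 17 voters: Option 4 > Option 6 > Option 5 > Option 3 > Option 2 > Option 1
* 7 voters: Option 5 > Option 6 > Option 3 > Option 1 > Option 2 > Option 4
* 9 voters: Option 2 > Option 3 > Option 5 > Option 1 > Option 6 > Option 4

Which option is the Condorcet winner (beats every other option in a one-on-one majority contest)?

Option 6

Option 6 vs Option 1: 24–19
Option 6 vs Option 2: 34–9
Option 6 vs Option 3: 27–16
Option 6 vs Option 4: 23–20
Option 6 vs Option 5: 27–16
Option 6 beats every other option.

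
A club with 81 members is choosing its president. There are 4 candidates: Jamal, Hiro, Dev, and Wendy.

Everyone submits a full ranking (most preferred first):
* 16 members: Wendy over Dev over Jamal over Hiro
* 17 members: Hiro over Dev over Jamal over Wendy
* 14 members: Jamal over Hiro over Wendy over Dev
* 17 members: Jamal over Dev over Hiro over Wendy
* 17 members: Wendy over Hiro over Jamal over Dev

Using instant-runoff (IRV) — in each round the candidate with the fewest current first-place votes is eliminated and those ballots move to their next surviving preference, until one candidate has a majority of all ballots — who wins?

Jamal

Round 1: Jamal 31, Hiro 17, Dev 0, Wendy 33. Dev eliminated.
Round 2: Jamal 31, Hiro 17, Wendy 33. Hiro eliminated.
Round 3: Jamal 48, Wendy 33. Jamal has a majority (≥41).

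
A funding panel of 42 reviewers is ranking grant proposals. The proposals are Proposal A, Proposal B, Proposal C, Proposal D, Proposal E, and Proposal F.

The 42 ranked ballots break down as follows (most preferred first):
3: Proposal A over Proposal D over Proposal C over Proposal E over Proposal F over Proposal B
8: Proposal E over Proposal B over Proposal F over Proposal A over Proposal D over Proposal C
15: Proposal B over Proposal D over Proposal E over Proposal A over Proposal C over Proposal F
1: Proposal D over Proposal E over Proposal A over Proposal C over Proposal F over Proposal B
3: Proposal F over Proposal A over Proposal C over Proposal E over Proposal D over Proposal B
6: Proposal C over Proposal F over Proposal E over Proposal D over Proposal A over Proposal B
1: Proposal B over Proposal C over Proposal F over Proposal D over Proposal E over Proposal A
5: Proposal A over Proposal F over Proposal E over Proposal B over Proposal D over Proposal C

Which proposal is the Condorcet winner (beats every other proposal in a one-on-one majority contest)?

Proposal E vs Proposal A: 31–11
Proposal E vs Proposal B: 26–16
Proposal E vs Proposal C: 29–13
Proposal E vs Proposal D: 22–20
Proposal E vs Proposal F: 27–15
Proposal E beats every other proposal.

Proposal E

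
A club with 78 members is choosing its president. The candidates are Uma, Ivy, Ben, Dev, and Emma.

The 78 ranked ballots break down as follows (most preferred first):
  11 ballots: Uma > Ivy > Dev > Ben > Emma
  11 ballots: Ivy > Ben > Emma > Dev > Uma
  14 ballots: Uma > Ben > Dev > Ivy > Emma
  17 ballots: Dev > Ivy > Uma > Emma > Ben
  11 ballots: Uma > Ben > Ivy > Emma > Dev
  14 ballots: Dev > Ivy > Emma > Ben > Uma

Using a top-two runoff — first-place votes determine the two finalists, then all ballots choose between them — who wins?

Dev

Round 1 first-place votes: Uma 36, Ivy 11, Ben 0, Dev 31, Emma 0. Uma and Dev advance.
Runoff: Uma is ranked above Dev on 36 ballots, Dev above Uma on 42.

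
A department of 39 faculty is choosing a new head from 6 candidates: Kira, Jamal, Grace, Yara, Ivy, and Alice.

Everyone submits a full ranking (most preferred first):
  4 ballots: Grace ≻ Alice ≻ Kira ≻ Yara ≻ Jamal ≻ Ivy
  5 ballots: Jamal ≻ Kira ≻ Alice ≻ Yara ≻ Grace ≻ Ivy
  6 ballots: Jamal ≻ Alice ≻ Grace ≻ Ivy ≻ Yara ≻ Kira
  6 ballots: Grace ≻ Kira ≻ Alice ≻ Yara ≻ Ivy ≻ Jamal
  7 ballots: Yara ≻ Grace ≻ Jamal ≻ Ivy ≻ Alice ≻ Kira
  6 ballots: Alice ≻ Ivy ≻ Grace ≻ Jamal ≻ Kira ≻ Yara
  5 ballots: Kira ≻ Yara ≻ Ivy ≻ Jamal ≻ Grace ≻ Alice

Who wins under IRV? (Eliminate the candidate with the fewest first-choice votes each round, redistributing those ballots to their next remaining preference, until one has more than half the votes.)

Round 1: Kira 5, Jamal 11, Grace 10, Yara 7, Ivy 0, Alice 6. Ivy eliminated.
Round 2: Kira 5, Jamal 11, Grace 10, Yara 7, Alice 6. Kira eliminated.
Round 3: Jamal 11, Grace 10, Yara 12, Alice 6. Alice eliminated.
Round 4: Jamal 11, Grace 16, Yara 12. Jamal eliminated.
Round 5: Grace 22, Yara 17. Grace has a majority (≥20).

Grace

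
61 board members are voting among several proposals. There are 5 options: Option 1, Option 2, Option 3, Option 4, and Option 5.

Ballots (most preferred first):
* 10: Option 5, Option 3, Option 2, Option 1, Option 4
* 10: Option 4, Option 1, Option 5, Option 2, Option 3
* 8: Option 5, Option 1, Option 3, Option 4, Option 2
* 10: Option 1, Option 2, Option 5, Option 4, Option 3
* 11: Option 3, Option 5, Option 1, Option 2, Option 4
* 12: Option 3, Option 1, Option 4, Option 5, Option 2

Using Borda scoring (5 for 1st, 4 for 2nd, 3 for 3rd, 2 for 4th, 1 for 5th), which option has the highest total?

Option 1: 10×2 + 10×4 + 8×4 + 10×5 + 11×3 + 12×4 = 223
Option 2: 10×3 + 10×2 + 8×1 + 10×4 + 11×2 + 12×1 = 132
Option 3: 10×4 + 10×1 + 8×3 + 10×1 + 11×5 + 12×5 = 199
Option 4: 10×1 + 10×5 + 8×2 + 10×2 + 11×1 + 12×3 = 143
Option 5: 10×5 + 10×3 + 8×5 + 10×3 + 11×4 + 12×2 = 218

Option 1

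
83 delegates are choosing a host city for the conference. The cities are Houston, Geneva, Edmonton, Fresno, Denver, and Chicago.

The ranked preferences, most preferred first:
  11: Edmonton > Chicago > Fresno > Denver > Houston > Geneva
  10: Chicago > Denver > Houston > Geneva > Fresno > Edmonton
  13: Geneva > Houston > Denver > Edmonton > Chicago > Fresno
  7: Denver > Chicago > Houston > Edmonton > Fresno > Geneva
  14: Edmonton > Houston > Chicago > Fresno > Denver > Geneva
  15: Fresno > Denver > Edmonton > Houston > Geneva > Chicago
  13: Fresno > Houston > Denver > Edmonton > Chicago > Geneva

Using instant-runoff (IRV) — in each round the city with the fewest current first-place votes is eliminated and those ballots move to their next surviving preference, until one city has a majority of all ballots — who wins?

Edmonton

Round 1: Houston 0, Geneva 13, Edmonton 25, Fresno 28, Denver 7, Chicago 10. Houston eliminated.
Round 2: Geneva 13, Edmonton 25, Fresno 28, Denver 7, Chicago 10. Denver eliminated.
Round 3: Geneva 13, Edmonton 25, Fresno 28, Chicago 17. Geneva eliminated.
Round 4: Edmonton 38, Fresno 28, Chicago 17. Chicago eliminated.
Round 5: Edmonton 45, Fresno 38. Edmonton has a majority (≥42).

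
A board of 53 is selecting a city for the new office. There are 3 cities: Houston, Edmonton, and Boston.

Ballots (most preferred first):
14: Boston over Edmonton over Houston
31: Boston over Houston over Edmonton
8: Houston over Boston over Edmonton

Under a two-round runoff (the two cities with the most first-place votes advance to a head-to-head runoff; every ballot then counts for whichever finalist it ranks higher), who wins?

Boston

Round 1 first-place votes: Houston 8, Edmonton 0, Boston 45. Boston and Houston advance.
Runoff: Boston is ranked above Houston on 45 ballots, Houston above Boston on 8.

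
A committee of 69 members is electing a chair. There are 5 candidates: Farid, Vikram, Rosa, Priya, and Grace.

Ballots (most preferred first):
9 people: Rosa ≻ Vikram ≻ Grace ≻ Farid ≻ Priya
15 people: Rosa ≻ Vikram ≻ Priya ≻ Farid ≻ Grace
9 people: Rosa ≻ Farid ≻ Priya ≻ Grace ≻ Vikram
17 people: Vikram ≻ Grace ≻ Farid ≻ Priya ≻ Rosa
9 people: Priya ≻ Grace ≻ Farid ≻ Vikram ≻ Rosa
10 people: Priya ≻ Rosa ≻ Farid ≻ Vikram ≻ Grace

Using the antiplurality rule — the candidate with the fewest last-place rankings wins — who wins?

Last-place votes: Farid 0, Vikram 9, Rosa 26, Priya 9, Grace 25.

Farid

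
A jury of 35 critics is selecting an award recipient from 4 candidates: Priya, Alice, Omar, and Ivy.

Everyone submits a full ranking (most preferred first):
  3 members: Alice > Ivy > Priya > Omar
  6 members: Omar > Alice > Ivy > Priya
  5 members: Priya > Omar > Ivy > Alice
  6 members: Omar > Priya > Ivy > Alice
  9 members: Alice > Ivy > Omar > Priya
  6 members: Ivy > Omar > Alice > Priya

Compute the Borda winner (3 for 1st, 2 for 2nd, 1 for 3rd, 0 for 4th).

Omar

Priya: 3×1 + 6×0 + 5×3 + 6×2 + 9×0 + 6×0 = 30
Alice: 3×3 + 6×2 + 5×0 + 6×0 + 9×3 + 6×1 = 54
Omar: 3×0 + 6×3 + 5×2 + 6×3 + 9×1 + 6×2 = 67
Ivy: 3×2 + 6×1 + 5×1 + 6×1 + 9×2 + 6×3 = 59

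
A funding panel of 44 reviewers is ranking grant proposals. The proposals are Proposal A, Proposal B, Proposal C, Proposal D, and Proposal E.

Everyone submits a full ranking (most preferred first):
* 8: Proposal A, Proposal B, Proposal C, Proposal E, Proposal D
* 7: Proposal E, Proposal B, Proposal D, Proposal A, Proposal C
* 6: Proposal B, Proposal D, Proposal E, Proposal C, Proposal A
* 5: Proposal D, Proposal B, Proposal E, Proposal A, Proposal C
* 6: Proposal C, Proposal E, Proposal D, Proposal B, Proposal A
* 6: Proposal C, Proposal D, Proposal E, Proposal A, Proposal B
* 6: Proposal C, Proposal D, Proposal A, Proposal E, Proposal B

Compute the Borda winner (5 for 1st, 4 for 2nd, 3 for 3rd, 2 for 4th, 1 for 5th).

Proposal A: 8×5 + 7×2 + 6×1 + 5×2 + 6×1 + 6×2 + 6×3 = 106
Proposal B: 8×4 + 7×4 + 6×5 + 5×4 + 6×2 + 6×1 + 6×1 = 134
Proposal C: 8×3 + 7×1 + 6×2 + 5×1 + 6×5 + 6×5 + 6×5 = 138
Proposal D: 8×1 + 7×3 + 6×4 + 5×5 + 6×3 + 6×4 + 6×4 = 144
Proposal E: 8×2 + 7×5 + 6×3 + 5×3 + 6×4 + 6×3 + 6×2 = 138

Proposal D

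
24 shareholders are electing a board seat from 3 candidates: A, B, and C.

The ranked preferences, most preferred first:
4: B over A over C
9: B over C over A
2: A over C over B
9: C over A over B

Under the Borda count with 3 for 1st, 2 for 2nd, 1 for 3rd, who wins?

C

A: 4×2 + 9×1 + 2×3 + 9×2 = 41
B: 4×3 + 9×3 + 2×1 + 9×1 = 50
C: 4×1 + 9×2 + 2×2 + 9×3 = 53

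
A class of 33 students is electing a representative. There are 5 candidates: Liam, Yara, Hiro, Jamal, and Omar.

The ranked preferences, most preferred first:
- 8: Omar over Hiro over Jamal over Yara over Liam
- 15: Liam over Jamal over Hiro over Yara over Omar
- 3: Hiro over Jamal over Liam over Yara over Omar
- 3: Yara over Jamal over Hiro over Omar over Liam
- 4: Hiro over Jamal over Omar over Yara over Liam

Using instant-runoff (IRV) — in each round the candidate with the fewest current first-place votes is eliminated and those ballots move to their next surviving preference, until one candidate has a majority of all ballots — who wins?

Round 1: Liam 15, Yara 3, Hiro 7, Jamal 0, Omar 8. Jamal eliminated.
Round 2: Liam 15, Yara 3, Hiro 7, Omar 8. Yara eliminated.
Round 3: Liam 15, Hiro 10, Omar 8. Omar eliminated.
Round 4: Liam 15, Hiro 18. Hiro has a majority (≥17).

Hiro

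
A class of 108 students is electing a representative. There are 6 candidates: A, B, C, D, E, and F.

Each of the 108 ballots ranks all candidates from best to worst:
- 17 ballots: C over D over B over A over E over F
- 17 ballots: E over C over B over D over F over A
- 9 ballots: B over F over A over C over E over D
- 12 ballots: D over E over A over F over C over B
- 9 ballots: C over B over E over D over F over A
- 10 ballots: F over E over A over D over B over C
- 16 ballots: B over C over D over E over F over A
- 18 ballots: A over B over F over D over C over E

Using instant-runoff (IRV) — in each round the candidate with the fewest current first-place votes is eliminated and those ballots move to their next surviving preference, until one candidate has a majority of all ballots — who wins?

Round 1: A 18, B 25, C 26, D 12, E 17, F 10. F eliminated.
Round 2: A 18, B 25, C 26, D 12, E 27. D eliminated.
Round 3: A 18, B 25, C 26, E 39. A eliminated.
Round 4: B 43, C 26, E 39. C eliminated.
Round 5: B 69, E 39. B has a majority (≥55).

B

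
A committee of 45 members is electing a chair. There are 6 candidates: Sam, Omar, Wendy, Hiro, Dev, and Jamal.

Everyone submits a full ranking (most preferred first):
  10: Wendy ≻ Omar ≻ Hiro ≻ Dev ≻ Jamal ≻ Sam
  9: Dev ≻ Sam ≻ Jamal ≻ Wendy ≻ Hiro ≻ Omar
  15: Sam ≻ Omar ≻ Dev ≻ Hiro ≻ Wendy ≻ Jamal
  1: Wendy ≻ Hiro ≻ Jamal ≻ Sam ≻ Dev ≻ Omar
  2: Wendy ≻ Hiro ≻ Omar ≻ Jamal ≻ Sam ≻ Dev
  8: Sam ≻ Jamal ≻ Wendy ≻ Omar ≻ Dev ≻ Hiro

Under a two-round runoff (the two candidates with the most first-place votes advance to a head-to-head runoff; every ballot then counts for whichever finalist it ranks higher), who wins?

Round 1 first-place votes: Sam 23, Omar 0, Wendy 13, Hiro 0, Dev 9, Jamal 0. Sam and Wendy advance.
Runoff: Sam is ranked above Wendy on 32 ballots, Wendy above Sam on 13.

Sam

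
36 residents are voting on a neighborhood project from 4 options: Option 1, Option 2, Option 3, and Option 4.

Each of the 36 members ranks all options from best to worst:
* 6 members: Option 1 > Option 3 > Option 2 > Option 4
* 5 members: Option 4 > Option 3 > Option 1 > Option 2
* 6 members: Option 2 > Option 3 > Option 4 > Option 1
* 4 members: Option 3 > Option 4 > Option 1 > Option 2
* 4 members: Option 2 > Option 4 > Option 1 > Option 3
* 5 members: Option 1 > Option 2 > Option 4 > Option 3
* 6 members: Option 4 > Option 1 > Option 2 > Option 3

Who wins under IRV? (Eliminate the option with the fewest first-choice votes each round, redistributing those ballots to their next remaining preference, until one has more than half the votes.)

Round 1: Option 1 11, Option 2 10, Option 3 4, Option 4 11. Option 3 eliminated.
Round 2: Option 1 11, Option 2 10, Option 4 15. Option 2 eliminated.
Round 3: Option 1 11, Option 4 25. Option 4 has a majority (≥19).

Option 4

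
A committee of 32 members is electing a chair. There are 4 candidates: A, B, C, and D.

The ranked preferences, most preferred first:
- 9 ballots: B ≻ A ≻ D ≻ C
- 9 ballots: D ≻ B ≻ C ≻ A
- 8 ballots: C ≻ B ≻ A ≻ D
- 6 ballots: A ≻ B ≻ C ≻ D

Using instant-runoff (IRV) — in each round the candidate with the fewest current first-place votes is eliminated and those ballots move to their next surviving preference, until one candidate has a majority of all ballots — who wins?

B

Round 1: A 6, B 9, C 8, D 9. A eliminated.
Round 2: B 15, C 8, D 9. C eliminated.
Round 3: B 23, D 9. B has a majority (≥17).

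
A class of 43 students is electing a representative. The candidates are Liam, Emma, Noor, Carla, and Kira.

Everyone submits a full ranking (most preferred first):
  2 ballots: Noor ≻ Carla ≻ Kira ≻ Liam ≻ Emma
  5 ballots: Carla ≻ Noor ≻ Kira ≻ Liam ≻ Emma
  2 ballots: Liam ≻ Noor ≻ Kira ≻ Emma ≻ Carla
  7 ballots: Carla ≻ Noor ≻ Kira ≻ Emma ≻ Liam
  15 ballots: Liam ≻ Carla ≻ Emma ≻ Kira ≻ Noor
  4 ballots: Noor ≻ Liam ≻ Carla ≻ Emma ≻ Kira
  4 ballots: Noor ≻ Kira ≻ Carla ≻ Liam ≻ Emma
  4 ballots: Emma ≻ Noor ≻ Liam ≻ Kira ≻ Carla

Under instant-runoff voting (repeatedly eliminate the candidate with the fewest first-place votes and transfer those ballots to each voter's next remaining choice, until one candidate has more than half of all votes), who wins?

Noor

Round 1: Liam 17, Emma 4, Noor 10, Carla 12, Kira 0. Kira eliminated.
Round 2: Liam 17, Emma 4, Noor 10, Carla 12. Emma eliminated.
Round 3: Liam 17, Noor 14, Carla 12. Carla eliminated.
Round 4: Liam 17, Noor 26. Noor has a majority (≥22).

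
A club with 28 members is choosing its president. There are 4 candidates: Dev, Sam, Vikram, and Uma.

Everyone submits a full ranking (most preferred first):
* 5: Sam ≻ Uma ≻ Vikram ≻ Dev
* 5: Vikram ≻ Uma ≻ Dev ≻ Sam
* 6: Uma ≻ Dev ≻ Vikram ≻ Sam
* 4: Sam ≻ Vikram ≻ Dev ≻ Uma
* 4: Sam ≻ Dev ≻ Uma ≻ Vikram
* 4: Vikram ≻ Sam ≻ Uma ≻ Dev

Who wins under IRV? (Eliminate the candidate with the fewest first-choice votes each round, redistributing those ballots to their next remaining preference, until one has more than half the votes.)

Round 1: Dev 0, Sam 13, Vikram 9, Uma 6. Dev eliminated.
Round 2: Sam 13, Vikram 9, Uma 6. Uma eliminated.
Round 3: Sam 13, Vikram 15. Vikram has a majority (≥15).

Vikram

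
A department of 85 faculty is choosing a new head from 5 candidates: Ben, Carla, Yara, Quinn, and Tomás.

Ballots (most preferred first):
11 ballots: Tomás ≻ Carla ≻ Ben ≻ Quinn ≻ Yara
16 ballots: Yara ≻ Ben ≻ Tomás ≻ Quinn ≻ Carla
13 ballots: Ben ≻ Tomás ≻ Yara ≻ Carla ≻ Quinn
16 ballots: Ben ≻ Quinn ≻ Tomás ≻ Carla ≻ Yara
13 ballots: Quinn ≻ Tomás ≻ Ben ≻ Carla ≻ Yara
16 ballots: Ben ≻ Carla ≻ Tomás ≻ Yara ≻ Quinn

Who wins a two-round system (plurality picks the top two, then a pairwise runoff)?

Ben

Round 1 first-place votes: Ben 45, Carla 0, Yara 16, Quinn 13, Tomás 11. Ben and Yara advance.
Runoff: Ben is ranked above Yara on 69 ballots, Yara above Ben on 16.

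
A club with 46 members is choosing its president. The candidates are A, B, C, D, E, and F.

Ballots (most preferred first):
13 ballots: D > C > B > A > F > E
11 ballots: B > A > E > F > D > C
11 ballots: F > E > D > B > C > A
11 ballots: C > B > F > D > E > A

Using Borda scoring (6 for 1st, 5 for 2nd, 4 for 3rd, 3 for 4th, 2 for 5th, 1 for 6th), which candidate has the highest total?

A: 13×3 + 11×5 + 11×1 + 11×1 = 116
B: 13×4 + 11×6 + 11×3 + 11×5 = 206
C: 13×5 + 11×1 + 11×2 + 11×6 = 164
D: 13×6 + 11×2 + 11×4 + 11×3 = 177
E: 13×1 + 11×4 + 11×5 + 11×2 = 134
F: 13×2 + 11×3 + 11×6 + 11×4 = 169

B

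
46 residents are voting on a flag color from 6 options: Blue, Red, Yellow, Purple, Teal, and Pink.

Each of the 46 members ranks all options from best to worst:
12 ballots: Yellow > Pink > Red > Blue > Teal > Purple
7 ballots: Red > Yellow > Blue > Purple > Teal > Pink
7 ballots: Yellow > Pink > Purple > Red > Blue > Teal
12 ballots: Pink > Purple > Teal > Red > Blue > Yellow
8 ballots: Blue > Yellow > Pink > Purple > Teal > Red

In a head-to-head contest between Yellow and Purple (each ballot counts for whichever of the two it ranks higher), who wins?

Yellow is ranked above Purple on 34 ballots; Purple above Yellow on 12.

Yellow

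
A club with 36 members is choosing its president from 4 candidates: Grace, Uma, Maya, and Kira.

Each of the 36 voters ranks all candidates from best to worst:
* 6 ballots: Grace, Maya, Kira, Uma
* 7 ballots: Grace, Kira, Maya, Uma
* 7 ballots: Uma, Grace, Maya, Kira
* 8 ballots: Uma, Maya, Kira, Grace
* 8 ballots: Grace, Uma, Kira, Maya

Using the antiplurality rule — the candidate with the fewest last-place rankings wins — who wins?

Last-place votes: Grace 8, Uma 13, Maya 8, Kira 7.

Kira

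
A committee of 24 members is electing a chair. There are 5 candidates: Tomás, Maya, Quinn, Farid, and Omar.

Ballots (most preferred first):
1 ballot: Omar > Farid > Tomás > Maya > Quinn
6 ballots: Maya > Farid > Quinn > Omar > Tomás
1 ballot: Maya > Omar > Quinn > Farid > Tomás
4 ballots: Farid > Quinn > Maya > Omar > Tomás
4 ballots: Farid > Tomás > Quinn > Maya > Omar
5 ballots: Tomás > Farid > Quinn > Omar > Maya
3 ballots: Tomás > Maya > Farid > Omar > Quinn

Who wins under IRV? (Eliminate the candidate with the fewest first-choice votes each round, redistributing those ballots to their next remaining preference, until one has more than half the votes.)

Round 1: Tomás 8, Maya 7, Quinn 0, Farid 8, Omar 1. Quinn eliminated.
Round 2: Tomás 8, Maya 7, Farid 8, Omar 1. Omar eliminated.
Round 3: Tomás 8, Maya 7, Farid 9. Maya eliminated.
Round 4: Tomás 8, Farid 16. Farid has a majority (≥13).

Farid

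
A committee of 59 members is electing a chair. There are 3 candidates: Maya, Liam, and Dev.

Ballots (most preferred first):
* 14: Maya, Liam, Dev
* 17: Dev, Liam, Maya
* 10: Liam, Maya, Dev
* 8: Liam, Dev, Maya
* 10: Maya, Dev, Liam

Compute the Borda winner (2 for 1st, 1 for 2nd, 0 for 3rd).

Liam

Maya: 14×2 + 17×0 + 10×1 + 8×0 + 10×2 = 58
Liam: 14×1 + 17×1 + 10×2 + 8×2 + 10×0 = 67
Dev: 14×0 + 17×2 + 10×0 + 8×1 + 10×1 = 52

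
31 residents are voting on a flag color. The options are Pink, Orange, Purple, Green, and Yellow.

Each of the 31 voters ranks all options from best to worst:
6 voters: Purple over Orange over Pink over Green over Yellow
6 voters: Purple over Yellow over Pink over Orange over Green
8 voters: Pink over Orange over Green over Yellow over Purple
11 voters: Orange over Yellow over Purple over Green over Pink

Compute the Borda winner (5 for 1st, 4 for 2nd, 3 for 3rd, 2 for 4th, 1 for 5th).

Pink: 6×3 + 6×3 + 8×5 + 11×1 = 87
Orange: 6×4 + 6×2 + 8×4 + 11×5 = 123
Purple: 6×5 + 6×5 + 8×1 + 11×3 = 101
Green: 6×2 + 6×1 + 8×3 + 11×2 = 64
Yellow: 6×1 + 6×4 + 8×2 + 11×4 = 90

Orange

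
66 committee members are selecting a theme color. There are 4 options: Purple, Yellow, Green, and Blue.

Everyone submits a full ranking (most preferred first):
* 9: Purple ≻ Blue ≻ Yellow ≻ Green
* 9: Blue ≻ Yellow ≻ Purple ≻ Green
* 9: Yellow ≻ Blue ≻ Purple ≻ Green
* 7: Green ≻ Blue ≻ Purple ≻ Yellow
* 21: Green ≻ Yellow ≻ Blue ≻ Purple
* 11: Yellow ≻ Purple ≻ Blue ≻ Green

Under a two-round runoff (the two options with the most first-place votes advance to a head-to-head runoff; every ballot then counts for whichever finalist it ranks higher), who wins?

Round 1 first-place votes: Purple 9, Yellow 20, Green 28, Blue 9. Green and Yellow advance.
Runoff: Green is ranked above Yellow on 28 ballots, Yellow above Green on 38.

Yellow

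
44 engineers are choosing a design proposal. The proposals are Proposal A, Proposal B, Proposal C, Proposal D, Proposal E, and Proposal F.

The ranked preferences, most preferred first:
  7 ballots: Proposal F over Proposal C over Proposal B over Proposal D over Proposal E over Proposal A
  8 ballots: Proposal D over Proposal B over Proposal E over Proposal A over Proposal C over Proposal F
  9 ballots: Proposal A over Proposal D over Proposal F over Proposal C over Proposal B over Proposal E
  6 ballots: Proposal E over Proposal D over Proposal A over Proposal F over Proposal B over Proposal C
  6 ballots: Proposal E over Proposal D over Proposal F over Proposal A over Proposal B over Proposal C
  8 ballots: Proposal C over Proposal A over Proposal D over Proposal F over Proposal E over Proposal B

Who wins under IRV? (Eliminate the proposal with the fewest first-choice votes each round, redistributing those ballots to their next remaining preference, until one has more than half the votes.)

Round 1: Proposal A 9, Proposal B 0, Proposal C 8, Proposal D 8, Proposal E 12, Proposal F 7. Proposal B eliminated.
Round 2: Proposal A 9, Proposal C 8, Proposal D 8, Proposal E 12, Proposal F 7. Proposal F eliminated.
Round 3: Proposal A 9, Proposal C 15, Proposal D 8, Proposal E 12. Proposal D eliminated.
Round 4: Proposal A 9, Proposal C 15, Proposal E 20. Proposal A eliminated.
Round 5: Proposal C 24, Proposal E 20. Proposal C has a majority (≥23).

Proposal C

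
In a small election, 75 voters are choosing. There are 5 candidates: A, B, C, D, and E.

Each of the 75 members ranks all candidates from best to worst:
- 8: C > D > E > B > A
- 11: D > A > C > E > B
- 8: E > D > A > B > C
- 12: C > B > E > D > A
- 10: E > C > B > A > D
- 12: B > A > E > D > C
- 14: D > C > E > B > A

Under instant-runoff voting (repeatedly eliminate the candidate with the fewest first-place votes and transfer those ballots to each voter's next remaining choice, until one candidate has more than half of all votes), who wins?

Round 1: A 0, B 12, C 20, D 25, E 18. A eliminated.
Round 2: B 12, C 20, D 25, E 18. B eliminated.
Round 3: C 20, D 25, E 30. C eliminated.
Round 4: D 33, E 42. E has a majority (≥38).

E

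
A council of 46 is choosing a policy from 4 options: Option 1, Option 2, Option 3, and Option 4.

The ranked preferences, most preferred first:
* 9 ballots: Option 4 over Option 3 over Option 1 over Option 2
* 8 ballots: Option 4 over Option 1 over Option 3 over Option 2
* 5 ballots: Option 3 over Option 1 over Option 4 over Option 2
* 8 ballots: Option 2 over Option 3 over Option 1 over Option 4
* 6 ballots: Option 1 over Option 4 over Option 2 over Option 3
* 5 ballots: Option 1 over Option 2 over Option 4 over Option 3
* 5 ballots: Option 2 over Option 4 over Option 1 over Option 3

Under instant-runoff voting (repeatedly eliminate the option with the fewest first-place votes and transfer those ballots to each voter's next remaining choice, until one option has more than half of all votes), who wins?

Round 1: Option 1 11, Option 2 13, Option 3 5, Option 4 17. Option 3 eliminated.
Round 2: Option 1 16, Option 2 13, Option 4 17. Option 2 eliminated.
Round 3: Option 1 24, Option 4 22. Option 1 has a majority (≥24).

Option 1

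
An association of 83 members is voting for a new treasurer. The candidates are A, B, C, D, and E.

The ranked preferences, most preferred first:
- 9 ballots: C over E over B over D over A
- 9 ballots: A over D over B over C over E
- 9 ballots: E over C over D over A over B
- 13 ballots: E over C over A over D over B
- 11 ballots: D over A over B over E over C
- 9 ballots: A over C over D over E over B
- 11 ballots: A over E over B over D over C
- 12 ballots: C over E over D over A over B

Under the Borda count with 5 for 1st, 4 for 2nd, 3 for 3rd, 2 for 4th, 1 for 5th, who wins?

E

A: 9×1 + 9×5 + 9×2 + 13×3 + 11×4 + 9×5 + 11×5 + 12×2 = 279
B: 9×3 + 9×3 + 9×1 + 13×1 + 11×3 + 9×1 + 11×3 + 12×1 = 163
C: 9×5 + 9×2 + 9×4 + 13×4 + 11×1 + 9×4 + 11×1 + 12×5 = 269
D: 9×2 + 9×4 + 9×3 + 13×2 + 11×5 + 9×3 + 11×2 + 12×3 = 247
E: 9×4 + 9×1 + 9×5 + 13×5 + 11×2 + 9×2 + 11×4 + 12×4 = 287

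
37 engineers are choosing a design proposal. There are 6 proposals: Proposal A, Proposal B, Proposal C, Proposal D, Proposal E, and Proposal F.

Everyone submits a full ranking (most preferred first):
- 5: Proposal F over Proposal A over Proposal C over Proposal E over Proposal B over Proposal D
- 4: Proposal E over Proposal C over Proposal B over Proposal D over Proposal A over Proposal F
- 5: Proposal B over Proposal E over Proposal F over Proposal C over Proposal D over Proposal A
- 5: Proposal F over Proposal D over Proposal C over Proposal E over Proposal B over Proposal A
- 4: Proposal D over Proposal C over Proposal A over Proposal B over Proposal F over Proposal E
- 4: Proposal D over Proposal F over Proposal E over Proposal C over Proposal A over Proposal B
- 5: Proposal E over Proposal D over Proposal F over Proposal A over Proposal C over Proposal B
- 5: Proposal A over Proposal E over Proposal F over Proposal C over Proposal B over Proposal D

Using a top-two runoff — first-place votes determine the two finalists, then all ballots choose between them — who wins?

Round 1 first-place votes: Proposal A 5, Proposal B 5, Proposal C 0, Proposal D 8, Proposal E 9, Proposal F 10. Proposal F and Proposal E advance.
Runoff: Proposal F is ranked above Proposal E on 18 ballots, Proposal E above Proposal F on 19.

Proposal E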